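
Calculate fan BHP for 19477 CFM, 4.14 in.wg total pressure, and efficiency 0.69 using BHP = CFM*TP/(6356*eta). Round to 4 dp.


BHP = 19477 * 4.14 / (6356 * 0.69) = 18.3861 hp

18.3861 hp


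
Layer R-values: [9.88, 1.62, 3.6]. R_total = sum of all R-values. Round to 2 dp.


R_total = 9.88 + 1.62 + 3.6 = 15.10

15.10


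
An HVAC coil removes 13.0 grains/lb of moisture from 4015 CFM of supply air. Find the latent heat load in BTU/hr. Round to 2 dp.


Q = 0.68 * 4015 * 13.0 = 35492.60 BTU/hr

35492.60 BTU/hr


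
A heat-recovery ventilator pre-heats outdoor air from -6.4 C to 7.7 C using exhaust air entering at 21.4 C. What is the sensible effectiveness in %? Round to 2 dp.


eff = (7.7-(-6.4))/(21.4-(-6.4))*100 = 50.72 %

50.72 %


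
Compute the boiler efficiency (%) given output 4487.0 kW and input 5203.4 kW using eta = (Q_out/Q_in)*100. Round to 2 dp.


eta = (4487.0/5203.4)*100 = 86.23 %

86.23 %


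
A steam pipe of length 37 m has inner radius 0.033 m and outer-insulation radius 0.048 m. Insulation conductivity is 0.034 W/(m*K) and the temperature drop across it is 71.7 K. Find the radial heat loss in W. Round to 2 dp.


Q = 2*pi*0.034*37*71.7/ln(0.048/0.033) = 1512.53 W

1512.53 W


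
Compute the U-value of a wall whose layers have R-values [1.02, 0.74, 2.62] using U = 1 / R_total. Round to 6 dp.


R_total = 1.02 + 0.74 + 2.62 = 4.38
U = 1/4.38 = 0.228311

0.228311


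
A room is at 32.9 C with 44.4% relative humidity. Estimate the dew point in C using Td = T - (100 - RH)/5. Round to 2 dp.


Td = 32.9 - (100-44.4)/5 = 21.78 C

21.78 C


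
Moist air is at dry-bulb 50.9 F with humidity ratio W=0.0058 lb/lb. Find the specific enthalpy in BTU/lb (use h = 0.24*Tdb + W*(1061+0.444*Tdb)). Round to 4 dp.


h = 0.24*50.9 + 0.0058*(1061+0.444*50.9) = 18.5009 BTU/lb

18.5009 BTU/lb


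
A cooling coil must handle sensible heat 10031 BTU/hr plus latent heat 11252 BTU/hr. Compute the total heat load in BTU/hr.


Qt = 10031 + 11252 = 21283 BTU/hr

21283 BTU/hr


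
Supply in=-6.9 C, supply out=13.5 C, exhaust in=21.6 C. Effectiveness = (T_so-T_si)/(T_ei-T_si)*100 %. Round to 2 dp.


eff = (13.5-(-6.9))/(21.6-(-6.9))*100 = 71.58 %

71.58 %


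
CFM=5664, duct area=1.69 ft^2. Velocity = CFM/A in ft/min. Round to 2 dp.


V = 5664 / 1.69 = 3351.48 ft/min

3351.48 ft/min


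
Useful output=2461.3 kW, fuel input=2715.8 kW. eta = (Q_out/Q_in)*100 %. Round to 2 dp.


eta = (2461.3/2715.8)*100 = 90.63 %

90.63 %


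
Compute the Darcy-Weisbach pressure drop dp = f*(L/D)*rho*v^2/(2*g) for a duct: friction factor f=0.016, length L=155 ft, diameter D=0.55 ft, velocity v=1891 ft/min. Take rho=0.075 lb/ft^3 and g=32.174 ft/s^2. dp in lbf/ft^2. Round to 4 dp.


v_fps = 1891/60 = 31.5167 ft/s
dp = 0.016*(155/0.55)*0.075*31.5167^2/(2*32.174) = 5.2203 lbf/ft^2

5.2203 lbf/ft^2


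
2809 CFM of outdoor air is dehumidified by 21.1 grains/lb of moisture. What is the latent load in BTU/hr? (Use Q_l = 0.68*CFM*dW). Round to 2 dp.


Q = 0.68 * 2809 * 21.1 = 40303.53 BTU/hr

40303.53 BTU/hr


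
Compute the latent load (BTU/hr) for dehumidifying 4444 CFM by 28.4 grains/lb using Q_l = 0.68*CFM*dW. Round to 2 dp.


Q = 0.68 * 4444 * 28.4 = 85822.53 BTU/hr

85822.53 BTU/hr


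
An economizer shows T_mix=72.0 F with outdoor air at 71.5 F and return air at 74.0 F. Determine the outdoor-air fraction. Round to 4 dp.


frac = (72.0 - 74.0) / (71.5 - 74.0) = 0.8000

0.8000


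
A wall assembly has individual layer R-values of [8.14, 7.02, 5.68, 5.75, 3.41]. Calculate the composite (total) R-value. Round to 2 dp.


R_total = 8.14 + 7.02 + 5.68 + 5.75 + 3.41 = 30.00

30.00


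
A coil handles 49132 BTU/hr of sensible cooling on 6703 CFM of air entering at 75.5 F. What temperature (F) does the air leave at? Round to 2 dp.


dT = 49132/(1.08*6703) = 6.7869
T_leave = 75.5 - 6.7869 = 68.71 F

68.71 F


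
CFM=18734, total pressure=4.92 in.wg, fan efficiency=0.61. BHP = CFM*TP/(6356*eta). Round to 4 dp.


BHP = 18734 * 4.92 / (6356 * 0.61) = 23.7729 hp

23.7729 hp


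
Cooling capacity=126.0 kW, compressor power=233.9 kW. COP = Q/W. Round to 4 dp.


COP = 126.0 / 233.9 = 0.5387

0.5387


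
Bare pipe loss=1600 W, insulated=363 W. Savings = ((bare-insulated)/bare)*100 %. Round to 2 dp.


Savings = ((1600-363)/1600)*100 = 77.31 %

77.31 %


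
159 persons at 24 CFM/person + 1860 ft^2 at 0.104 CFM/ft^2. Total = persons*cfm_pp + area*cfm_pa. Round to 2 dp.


Total = 159*24 + 1860*0.104 = 4009.44 CFM

4009.44 CFM


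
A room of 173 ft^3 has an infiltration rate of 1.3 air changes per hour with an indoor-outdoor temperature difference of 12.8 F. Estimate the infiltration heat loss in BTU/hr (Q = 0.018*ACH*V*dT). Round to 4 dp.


Q = 0.018 * 1.3 * 173 * 12.8 = 51.8170 BTU/hr

51.8170 BTU/hr


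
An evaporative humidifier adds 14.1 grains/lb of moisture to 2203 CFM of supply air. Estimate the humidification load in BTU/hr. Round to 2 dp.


Q = 0.68 * 2203 * 14.1 = 21122.36 BTU/hr

21122.36 BTU/hr


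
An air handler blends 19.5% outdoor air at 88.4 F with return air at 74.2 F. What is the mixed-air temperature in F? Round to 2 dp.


T_mix = 74.2 + (19.5/100)*(88.4-74.2) = 76.97 F

76.97 F


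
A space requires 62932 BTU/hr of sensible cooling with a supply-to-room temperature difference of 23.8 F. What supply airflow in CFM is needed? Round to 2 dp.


CFM = 62932 / (1.08 * 23.8) = 2448.33

2448.33 CFM


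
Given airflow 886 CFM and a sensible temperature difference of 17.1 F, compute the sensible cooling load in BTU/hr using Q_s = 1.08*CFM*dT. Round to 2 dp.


Q = 1.08 * 886 * 17.1 = 16362.65 BTU/hr

16362.65 BTU/hr


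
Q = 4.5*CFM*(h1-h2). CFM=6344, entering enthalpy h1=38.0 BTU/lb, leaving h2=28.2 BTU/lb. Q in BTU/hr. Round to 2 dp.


Q = 4.5 * 6344 * (38.0 - 28.2) = 279770.40 BTU/hr

279770.40 BTU/hr


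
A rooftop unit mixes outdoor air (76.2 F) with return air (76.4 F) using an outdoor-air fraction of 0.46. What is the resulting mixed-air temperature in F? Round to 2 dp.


T_mix = 0.46*76.2 + 0.54*76.4 = 76.31 F

76.31 F


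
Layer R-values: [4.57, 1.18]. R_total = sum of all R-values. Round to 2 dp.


R_total = 4.57 + 1.18 = 5.75

5.75


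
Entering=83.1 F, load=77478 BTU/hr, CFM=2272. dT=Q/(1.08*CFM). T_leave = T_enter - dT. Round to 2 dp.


dT = 77478/(1.08*2272) = 31.5752
T_leave = 83.1 - 31.5752 = 51.52 F

51.52 F


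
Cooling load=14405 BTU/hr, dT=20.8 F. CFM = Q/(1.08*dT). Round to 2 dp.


CFM = 14405 / (1.08 * 20.8) = 641.25

641.25 CFM


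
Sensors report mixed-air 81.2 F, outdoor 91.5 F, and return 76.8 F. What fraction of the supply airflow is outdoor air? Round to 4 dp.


frac = (81.2 - 76.8) / (91.5 - 76.8) = 0.2993

0.2993


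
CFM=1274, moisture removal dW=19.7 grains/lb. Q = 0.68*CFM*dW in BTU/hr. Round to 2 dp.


Q = 0.68 * 1274 * 19.7 = 17066.50 BTU/hr

17066.50 BTU/hr


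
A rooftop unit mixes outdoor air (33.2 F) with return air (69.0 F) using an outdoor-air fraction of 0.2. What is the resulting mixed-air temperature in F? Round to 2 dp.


T_mix = 0.2*33.2 + 0.8*69.0 = 61.84 F

61.84 F


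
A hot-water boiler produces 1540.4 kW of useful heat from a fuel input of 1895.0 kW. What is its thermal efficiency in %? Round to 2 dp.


eta = (1540.4/1895.0)*100 = 81.29 %

81.29 %


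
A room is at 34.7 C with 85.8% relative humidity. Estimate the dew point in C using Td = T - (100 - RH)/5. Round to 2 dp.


Td = 34.7 - (100-85.8)/5 = 31.86 C

31.86 C


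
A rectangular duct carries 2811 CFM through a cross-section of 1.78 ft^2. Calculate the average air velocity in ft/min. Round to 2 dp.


V = 2811 / 1.78 = 1579.21 ft/min

1579.21 ft/min


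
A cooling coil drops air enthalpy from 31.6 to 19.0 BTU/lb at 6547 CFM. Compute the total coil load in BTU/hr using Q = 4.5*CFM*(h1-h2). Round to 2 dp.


Q = 4.5 * 6547 * (31.6 - 19.0) = 371214.90 BTU/hr

371214.90 BTU/hr


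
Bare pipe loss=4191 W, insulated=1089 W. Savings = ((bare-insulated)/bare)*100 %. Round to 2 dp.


Savings = ((4191-1089)/4191)*100 = 74.02 %

74.02 %


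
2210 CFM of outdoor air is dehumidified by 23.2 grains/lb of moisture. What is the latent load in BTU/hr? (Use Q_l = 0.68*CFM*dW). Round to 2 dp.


Q = 0.68 * 2210 * 23.2 = 34864.96 BTU/hr

34864.96 BTU/hr


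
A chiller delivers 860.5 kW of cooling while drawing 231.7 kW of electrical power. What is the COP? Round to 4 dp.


COP = 860.5 / 231.7 = 3.7139

3.7139


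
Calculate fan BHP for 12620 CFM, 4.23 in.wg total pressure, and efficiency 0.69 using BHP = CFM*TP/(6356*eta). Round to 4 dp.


BHP = 12620 * 4.23 / (6356 * 0.69) = 12.1721 hp

12.1721 hp


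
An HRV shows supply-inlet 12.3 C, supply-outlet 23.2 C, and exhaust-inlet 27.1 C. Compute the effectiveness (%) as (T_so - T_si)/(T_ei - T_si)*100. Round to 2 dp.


eff = (23.2-12.3)/(27.1-12.3)*100 = 73.65 %

73.65 %


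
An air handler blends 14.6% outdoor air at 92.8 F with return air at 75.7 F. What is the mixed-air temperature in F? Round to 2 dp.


T_mix = 75.7 + (14.6/100)*(92.8-75.7) = 78.20 F

78.20 F


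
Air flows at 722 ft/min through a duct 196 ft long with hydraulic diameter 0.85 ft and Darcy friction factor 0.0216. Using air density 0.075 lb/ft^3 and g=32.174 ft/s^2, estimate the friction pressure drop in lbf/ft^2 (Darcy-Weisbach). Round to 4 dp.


v_fps = 722/60 = 12.0333 ft/s
dp = 0.0216*(196/0.85)*0.075*12.0333^2/(2*32.174) = 0.8406 lbf/ft^2

0.8406 lbf/ft^2


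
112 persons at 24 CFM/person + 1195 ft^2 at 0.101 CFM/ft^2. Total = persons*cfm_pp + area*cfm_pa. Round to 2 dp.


Total = 112*24 + 1195*0.101 = 2808.70 CFM

2808.70 CFM


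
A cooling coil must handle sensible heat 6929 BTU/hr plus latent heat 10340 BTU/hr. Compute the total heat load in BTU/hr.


Qt = 6929 + 10340 = 17269 BTU/hr

17269 BTU/hr


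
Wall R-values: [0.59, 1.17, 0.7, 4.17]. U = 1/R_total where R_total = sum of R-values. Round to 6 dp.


R_total = 0.59 + 1.17 + 0.7 + 4.17 = 6.63
U = 1/6.63 = 0.150830

0.150830


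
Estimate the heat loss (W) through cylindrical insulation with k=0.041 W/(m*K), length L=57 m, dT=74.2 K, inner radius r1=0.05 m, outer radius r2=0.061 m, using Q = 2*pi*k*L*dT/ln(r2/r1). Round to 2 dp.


Q = 2*pi*0.041*57*74.2/ln(0.061/0.05) = 5479.17 W

5479.17 W


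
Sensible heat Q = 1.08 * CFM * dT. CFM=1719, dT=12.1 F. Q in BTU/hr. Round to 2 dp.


Q = 1.08 * 1719 * 12.1 = 22463.89 BTU/hr

22463.89 BTU/hr


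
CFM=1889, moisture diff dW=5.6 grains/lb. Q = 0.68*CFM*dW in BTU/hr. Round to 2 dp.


Q = 0.68 * 1889 * 5.6 = 7193.31 BTU/hr

7193.31 BTU/hr


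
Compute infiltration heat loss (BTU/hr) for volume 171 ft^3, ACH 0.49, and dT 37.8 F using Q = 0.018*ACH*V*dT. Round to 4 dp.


Q = 0.018 * 0.49 * 171 * 37.8 = 57.0107 BTU/hr

57.0107 BTU/hr


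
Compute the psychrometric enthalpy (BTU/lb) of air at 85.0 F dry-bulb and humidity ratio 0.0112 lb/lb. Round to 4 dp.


h = 0.24*85.0 + 0.0112*(1061+0.444*85.0) = 32.7059 BTU/lb

32.7059 BTU/lb


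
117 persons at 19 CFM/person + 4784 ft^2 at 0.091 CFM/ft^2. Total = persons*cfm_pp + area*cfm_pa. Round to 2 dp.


Total = 117*19 + 4784*0.091 = 2658.34 CFM

2658.34 CFM


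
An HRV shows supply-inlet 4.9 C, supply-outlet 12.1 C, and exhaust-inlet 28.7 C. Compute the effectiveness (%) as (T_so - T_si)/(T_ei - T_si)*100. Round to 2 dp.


eff = (12.1-4.9)/(28.7-4.9)*100 = 30.25 %

30.25 %


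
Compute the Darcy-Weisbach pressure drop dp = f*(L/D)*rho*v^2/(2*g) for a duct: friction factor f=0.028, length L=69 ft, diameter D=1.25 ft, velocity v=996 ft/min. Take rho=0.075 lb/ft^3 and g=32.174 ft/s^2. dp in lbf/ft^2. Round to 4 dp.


v_fps = 996/60 = 16.6 ft/s
dp = 0.028*(69/1.25)*0.075*16.6^2/(2*32.174) = 0.4964 lbf/ft^2

0.4964 lbf/ft^2


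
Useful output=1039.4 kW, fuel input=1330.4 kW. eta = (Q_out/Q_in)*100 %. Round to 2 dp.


eta = (1039.4/1330.4)*100 = 78.13 %

78.13 %


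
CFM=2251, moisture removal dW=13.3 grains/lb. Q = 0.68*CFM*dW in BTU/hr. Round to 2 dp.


Q = 0.68 * 2251 * 13.3 = 20358.04 BTU/hr

20358.04 BTU/hr


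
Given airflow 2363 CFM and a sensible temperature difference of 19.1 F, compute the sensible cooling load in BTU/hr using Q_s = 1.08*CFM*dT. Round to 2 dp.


Q = 1.08 * 2363 * 19.1 = 48743.96 BTU/hr

48743.96 BTU/hr


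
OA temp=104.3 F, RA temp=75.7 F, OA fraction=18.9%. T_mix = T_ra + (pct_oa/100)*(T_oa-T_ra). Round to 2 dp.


T_mix = 75.7 + (18.9/100)*(104.3-75.7) = 81.11 F

81.11 F


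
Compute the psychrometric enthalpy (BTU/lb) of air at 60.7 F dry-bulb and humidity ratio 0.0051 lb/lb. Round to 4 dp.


h = 0.24*60.7 + 0.0051*(1061+0.444*60.7) = 20.1165 BTU/lb

20.1165 BTU/lb


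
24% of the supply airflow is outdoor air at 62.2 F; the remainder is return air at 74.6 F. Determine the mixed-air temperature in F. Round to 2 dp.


T_mix = 0.24*62.2 + 0.76*74.6 = 71.62 F

71.62 F


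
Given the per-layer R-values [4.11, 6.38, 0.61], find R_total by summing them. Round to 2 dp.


R_total = 4.11 + 6.38 + 0.61 = 11.10

11.10


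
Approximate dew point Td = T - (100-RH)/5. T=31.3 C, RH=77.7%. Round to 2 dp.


Td = 31.3 - (100-77.7)/5 = 26.84 C

26.84 C


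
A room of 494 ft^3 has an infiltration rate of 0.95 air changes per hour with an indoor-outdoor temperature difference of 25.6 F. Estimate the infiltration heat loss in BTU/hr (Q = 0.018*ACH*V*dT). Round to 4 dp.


Q = 0.018 * 0.95 * 494 * 25.6 = 216.2534 BTU/hr

216.2534 BTU/hr


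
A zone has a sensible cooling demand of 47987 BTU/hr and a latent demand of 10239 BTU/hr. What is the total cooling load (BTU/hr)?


Qt = 47987 + 10239 = 58226 BTU/hr

58226 BTU/hr


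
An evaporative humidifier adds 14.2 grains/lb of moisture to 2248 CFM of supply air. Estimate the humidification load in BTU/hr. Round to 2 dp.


Q = 0.68 * 2248 * 14.2 = 21706.69 BTU/hr

21706.69 BTU/hr


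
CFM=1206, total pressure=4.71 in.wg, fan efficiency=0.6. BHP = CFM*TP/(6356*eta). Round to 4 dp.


BHP = 1206 * 4.71 / (6356 * 0.6) = 1.4895 hp

1.4895 hp


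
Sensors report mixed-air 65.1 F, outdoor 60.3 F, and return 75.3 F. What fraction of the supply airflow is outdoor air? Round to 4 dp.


frac = (65.1 - 75.3) / (60.3 - 75.3) = 0.6800

0.6800


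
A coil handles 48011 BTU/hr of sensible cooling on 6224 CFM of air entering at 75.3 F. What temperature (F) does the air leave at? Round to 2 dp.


dT = 48011/(1.08*6224) = 7.1425
T_leave = 75.3 - 7.1425 = 68.16 F

68.16 F


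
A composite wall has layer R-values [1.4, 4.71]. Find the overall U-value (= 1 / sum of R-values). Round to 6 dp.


R_total = 1.4 + 4.71 = 6.11
U = 1/6.11 = 0.163666

0.163666


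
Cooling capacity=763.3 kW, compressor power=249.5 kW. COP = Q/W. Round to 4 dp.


COP = 763.3 / 249.5 = 3.0593

3.0593


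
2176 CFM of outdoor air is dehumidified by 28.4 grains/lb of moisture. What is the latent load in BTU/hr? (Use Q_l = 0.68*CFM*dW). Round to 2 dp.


Q = 0.68 * 2176 * 28.4 = 42022.91 BTU/hr

42022.91 BTU/hr


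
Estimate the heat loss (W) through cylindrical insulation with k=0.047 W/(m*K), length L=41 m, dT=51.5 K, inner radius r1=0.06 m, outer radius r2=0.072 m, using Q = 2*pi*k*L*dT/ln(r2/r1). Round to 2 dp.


Q = 2*pi*0.047*41*51.5/ln(0.072/0.06) = 3420.04 W

3420.04 W


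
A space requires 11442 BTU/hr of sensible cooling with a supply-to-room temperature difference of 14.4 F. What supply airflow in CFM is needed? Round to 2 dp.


CFM = 11442 / (1.08 * 14.4) = 735.73

735.73 CFM


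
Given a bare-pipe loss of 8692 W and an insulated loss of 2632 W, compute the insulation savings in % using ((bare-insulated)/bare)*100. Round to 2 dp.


Savings = ((8692-2632)/8692)*100 = 69.72 %

69.72 %


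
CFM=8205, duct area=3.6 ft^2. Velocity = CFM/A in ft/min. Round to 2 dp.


V = 8205 / 3.6 = 2279.17 ft/min

2279.17 ft/min


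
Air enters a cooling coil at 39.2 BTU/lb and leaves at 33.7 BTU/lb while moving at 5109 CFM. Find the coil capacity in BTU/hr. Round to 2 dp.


Q = 4.5 * 5109 * (39.2 - 33.7) = 126447.75 BTU/hr

126447.75 BTU/hr


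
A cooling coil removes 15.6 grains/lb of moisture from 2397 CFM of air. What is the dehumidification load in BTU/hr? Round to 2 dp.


Q = 0.68 * 2397 * 15.6 = 25427.38 BTU/hr

25427.38 BTU/hr


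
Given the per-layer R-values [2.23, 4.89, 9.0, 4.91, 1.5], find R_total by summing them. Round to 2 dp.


R_total = 2.23 + 4.89 + 9.0 + 4.91 + 1.5 = 22.53

22.53


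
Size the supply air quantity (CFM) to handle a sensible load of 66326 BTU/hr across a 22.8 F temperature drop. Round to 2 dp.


CFM = 66326 / (1.08 * 22.8) = 2693.55

2693.55 CFM


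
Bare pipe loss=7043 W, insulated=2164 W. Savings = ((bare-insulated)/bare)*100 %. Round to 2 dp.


Savings = ((7043-2164)/7043)*100 = 69.27 %

69.27 %


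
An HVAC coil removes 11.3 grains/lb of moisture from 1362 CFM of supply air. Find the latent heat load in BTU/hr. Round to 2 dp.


Q = 0.68 * 1362 * 11.3 = 10465.61 BTU/hr

10465.61 BTU/hr


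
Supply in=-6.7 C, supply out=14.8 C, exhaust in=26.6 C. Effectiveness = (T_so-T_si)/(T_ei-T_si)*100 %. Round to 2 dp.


eff = (14.8-(-6.7))/(26.6-(-6.7))*100 = 64.56 %

64.56 %


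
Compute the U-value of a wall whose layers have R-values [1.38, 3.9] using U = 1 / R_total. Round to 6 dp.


R_total = 1.38 + 3.9 = 5.28
U = 1/5.28 = 0.189394

0.189394


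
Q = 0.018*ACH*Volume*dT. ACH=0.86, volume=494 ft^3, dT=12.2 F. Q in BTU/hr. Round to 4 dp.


Q = 0.018 * 0.86 * 494 * 12.2 = 93.2949 BTU/hr

93.2949 BTU/hr


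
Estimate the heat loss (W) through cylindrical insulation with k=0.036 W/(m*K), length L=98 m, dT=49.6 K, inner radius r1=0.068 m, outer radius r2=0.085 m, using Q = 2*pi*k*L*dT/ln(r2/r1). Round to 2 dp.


Q = 2*pi*0.036*98*49.6/ln(0.085/0.068) = 4927.26 W

4927.26 W


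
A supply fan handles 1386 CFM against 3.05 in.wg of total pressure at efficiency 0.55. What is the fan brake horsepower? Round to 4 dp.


BHP = 1386 * 3.05 / (6356 * 0.55) = 1.2093 hp

1.2093 hp


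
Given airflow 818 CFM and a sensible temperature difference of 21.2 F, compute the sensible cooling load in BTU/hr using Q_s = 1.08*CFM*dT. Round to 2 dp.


Q = 1.08 * 818 * 21.2 = 18728.93 BTU/hr

18728.93 BTU/hr


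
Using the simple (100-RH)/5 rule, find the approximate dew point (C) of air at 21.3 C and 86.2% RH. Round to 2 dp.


Td = 21.3 - (100-86.2)/5 = 18.54 C

18.54 C


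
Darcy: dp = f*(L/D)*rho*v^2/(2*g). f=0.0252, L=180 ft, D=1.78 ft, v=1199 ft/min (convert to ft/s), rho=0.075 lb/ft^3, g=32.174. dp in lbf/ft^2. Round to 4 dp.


v_fps = 1199/60 = 19.9833 ft/s
dp = 0.0252*(180/1.78)*0.075*19.9833^2/(2*32.174) = 1.1861 lbf/ft^2

1.1861 lbf/ft^2


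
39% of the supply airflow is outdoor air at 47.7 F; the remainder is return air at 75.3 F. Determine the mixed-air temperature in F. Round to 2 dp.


T_mix = 0.39*47.7 + 0.61*75.3 = 64.54 F

64.54 F


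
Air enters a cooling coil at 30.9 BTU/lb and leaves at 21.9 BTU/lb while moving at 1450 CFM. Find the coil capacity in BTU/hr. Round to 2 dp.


Q = 4.5 * 1450 * (30.9 - 21.9) = 58725.00 BTU/hr

58725.00 BTU/hr


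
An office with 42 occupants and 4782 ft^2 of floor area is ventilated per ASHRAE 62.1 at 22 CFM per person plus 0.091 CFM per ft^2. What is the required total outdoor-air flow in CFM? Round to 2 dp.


Total = 42*22 + 4782*0.091 = 1359.16 CFM

1359.16 CFM


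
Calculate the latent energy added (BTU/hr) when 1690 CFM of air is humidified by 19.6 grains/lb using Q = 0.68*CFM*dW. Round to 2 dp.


Q = 0.68 * 1690 * 19.6 = 22524.32 BTU/hr

22524.32 BTU/hr


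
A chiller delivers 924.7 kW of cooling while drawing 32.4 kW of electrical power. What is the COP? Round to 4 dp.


COP = 924.7 / 32.4 = 28.5401

28.5401


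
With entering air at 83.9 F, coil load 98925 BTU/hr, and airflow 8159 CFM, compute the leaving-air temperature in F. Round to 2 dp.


dT = 98925/(1.08*8159) = 11.2265
T_leave = 83.9 - 11.2265 = 72.67 F

72.67 F


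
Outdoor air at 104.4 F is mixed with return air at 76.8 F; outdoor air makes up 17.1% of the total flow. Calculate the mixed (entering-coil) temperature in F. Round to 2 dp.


T_mix = 76.8 + (17.1/100)*(104.4-76.8) = 81.52 F

81.52 F


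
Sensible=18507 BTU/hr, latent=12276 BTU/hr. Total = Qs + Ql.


Qt = 18507 + 12276 = 30783 BTU/hr

30783 BTU/hr


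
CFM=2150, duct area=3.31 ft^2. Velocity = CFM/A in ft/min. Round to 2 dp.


V = 2150 / 3.31 = 649.55 ft/min

649.55 ft/min


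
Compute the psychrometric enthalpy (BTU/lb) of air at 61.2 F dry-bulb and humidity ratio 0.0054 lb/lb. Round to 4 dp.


h = 0.24*61.2 + 0.0054*(1061+0.444*61.2) = 20.5641 BTU/lb

20.5641 BTU/lb


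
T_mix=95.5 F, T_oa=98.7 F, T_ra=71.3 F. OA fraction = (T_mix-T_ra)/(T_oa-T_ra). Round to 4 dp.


frac = (95.5 - 71.3) / (98.7 - 71.3) = 0.8832

0.8832


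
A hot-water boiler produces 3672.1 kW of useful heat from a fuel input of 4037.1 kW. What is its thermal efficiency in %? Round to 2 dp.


eta = (3672.1/4037.1)*100 = 90.96 %

90.96 %


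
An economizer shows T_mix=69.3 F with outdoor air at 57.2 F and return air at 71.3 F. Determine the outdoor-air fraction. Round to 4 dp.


frac = (69.3 - 71.3) / (57.2 - 71.3) = 0.1418

0.1418


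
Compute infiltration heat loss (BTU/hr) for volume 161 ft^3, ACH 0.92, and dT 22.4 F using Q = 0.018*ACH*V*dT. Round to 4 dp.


Q = 0.018 * 0.92 * 161 * 22.4 = 59.7220 BTU/hr

59.7220 BTU/hr


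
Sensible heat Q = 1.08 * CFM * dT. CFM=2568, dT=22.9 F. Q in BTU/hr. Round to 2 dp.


Q = 1.08 * 2568 * 22.9 = 63511.78 BTU/hr

63511.78 BTU/hr


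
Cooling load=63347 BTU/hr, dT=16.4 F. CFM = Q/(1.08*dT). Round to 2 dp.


CFM = 63347 / (1.08 * 16.4) = 3576.50

3576.50 CFM


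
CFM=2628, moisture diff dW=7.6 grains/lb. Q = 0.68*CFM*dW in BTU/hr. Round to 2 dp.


Q = 0.68 * 2628 * 7.6 = 13581.50 BTU/hr

13581.50 BTU/hr


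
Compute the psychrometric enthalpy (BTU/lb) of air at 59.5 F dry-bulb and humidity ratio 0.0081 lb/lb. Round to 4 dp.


h = 0.24*59.5 + 0.0081*(1061+0.444*59.5) = 23.0881 BTU/lb

23.0881 BTU/lb


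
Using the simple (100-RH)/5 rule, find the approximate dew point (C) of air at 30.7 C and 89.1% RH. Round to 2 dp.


Td = 30.7 - (100-89.1)/5 = 28.52 C

28.52 C


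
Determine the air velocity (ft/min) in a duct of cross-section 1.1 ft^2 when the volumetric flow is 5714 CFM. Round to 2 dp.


V = 5714 / 1.1 = 5194.55 ft/min

5194.55 ft/min


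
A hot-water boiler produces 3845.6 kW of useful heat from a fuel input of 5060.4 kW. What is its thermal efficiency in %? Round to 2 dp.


eta = (3845.6/5060.4)*100 = 75.99 %

75.99 %


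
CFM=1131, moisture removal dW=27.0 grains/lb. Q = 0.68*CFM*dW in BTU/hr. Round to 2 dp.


Q = 0.68 * 1131 * 27.0 = 20765.16 BTU/hr

20765.16 BTU/hr


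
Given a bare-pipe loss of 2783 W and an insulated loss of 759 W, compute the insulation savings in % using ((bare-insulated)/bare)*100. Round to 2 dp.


Savings = ((2783-759)/2783)*100 = 72.73 %

72.73 %


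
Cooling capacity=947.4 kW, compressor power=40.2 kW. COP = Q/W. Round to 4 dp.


COP = 947.4 / 40.2 = 23.5672

23.5672


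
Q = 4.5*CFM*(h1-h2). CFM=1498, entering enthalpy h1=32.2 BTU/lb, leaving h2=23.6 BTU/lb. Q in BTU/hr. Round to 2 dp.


Q = 4.5 * 1498 * (32.2 - 23.6) = 57972.60 BTU/hr

57972.60 BTU/hr


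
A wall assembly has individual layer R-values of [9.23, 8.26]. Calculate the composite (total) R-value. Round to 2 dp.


R_total = 9.23 + 8.26 = 17.49

17.49


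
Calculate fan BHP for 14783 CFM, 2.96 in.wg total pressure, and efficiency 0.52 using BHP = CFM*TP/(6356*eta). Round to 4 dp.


BHP = 14783 * 2.96 / (6356 * 0.52) = 13.2394 hp

13.2394 hp


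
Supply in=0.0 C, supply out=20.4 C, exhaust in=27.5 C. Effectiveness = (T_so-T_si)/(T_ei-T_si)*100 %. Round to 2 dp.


eff = (20.4-0.0)/(27.5-0.0)*100 = 74.18 %

74.18 %


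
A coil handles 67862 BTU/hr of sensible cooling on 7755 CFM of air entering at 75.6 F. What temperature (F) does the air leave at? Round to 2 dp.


dT = 67862/(1.08*7755) = 8.1025
T_leave = 75.6 - 8.1025 = 67.50 F

67.50 F


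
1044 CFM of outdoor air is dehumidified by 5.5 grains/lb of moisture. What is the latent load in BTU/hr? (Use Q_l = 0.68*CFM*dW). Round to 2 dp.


Q = 0.68 * 1044 * 5.5 = 3904.56 BTU/hr

3904.56 BTU/hr


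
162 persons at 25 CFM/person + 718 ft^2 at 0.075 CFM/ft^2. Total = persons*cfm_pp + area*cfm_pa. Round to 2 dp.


Total = 162*25 + 718*0.075 = 4103.85 CFM

4103.85 CFM


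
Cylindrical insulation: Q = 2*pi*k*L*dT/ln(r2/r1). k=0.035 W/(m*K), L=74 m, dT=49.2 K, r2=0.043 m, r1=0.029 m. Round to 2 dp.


Q = 2*pi*0.035*74*49.2/ln(0.043/0.029) = 2032.61 W

2032.61 W


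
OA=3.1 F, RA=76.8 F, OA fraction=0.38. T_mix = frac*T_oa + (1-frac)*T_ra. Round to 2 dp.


T_mix = 0.38*3.1 + 0.62*76.8 = 48.79 F

48.79 F


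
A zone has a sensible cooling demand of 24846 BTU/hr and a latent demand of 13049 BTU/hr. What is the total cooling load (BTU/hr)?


Qt = 24846 + 13049 = 37895 BTU/hr

37895 BTU/hr


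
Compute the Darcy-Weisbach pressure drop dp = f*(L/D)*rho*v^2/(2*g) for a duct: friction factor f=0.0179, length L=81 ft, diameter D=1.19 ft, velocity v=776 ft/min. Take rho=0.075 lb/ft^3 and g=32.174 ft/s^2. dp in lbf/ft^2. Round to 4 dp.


v_fps = 776/60 = 12.9333 ft/s
dp = 0.0179*(81/1.19)*0.075*12.9333^2/(2*32.174) = 0.2375 lbf/ft^2

0.2375 lbf/ft^2


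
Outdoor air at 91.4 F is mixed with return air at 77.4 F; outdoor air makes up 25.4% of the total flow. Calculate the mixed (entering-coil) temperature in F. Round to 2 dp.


T_mix = 77.4 + (25.4/100)*(91.4-77.4) = 80.96 F

80.96 F


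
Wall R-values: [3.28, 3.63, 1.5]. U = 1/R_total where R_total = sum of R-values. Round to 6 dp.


R_total = 3.28 + 3.63 + 1.5 = 8.41
U = 1/8.41 = 0.118906

0.118906


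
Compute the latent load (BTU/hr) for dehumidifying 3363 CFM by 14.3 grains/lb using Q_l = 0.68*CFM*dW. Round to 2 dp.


Q = 0.68 * 3363 * 14.3 = 32701.81 BTU/hr

32701.81 BTU/hr


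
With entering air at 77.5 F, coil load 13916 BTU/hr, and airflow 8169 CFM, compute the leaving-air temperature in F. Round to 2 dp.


dT = 13916/(1.08*8169) = 1.5773
T_leave = 77.5 - 1.5773 = 75.92 F

75.92 F


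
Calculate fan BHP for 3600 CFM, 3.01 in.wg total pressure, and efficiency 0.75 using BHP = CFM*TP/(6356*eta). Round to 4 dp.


BHP = 3600 * 3.01 / (6356 * 0.75) = 2.2731 hp

2.2731 hp


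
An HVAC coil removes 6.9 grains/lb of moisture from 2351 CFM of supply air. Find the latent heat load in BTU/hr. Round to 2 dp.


Q = 0.68 * 2351 * 6.9 = 11030.89 BTU/hr

11030.89 BTU/hr


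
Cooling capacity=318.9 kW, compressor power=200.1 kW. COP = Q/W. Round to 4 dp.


COP = 318.9 / 200.1 = 1.5937

1.5937


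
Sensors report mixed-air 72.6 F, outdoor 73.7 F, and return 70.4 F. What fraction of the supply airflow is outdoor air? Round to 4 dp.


frac = (72.6 - 70.4) / (73.7 - 70.4) = 0.6667

0.6667


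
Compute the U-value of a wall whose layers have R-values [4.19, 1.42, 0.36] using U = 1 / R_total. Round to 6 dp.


R_total = 4.19 + 1.42 + 0.36 = 5.97
U = 1/5.97 = 0.167504

0.167504


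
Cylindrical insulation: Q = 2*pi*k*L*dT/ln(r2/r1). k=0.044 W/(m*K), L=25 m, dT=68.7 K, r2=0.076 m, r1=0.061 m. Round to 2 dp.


Q = 2*pi*0.044*25*68.7/ln(0.076/0.061) = 2159.65 W

2159.65 W


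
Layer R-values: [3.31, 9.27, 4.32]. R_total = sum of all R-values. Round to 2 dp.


R_total = 3.31 + 9.27 + 4.32 = 16.90

16.90


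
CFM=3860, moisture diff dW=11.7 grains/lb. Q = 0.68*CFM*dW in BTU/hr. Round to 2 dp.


Q = 0.68 * 3860 * 11.7 = 30710.16 BTU/hr

30710.16 BTU/hr


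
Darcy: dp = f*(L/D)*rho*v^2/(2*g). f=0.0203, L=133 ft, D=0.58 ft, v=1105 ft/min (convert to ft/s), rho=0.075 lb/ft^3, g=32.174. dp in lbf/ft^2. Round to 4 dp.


v_fps = 1105/60 = 18.4167 ft/s
dp = 0.0203*(133/0.58)*0.075*18.4167^2/(2*32.174) = 1.8402 lbf/ft^2

1.8402 lbf/ft^2


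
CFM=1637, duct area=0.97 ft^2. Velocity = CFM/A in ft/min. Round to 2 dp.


V = 1637 / 0.97 = 1687.63 ft/min

1687.63 ft/min


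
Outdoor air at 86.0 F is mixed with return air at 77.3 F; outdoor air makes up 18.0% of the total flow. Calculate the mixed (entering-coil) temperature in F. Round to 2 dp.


T_mix = 77.3 + (18.0/100)*(86.0-77.3) = 78.87 F

78.87 F


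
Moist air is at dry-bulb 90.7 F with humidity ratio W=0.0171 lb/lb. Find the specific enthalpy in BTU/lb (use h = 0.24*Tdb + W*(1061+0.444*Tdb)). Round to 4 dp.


h = 0.24*90.7 + 0.0171*(1061+0.444*90.7) = 40.5997 BTU/lb

40.5997 BTU/lb


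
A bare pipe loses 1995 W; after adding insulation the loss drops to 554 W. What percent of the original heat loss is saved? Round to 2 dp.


Savings = ((1995-554)/1995)*100 = 72.23 %

72.23 %


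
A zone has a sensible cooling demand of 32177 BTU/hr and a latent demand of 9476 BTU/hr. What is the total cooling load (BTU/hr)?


Qt = 32177 + 9476 = 41653 BTU/hr

41653 BTU/hr


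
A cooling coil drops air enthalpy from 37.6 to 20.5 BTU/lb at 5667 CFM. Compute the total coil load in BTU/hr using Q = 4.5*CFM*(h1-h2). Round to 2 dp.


Q = 4.5 * 5667 * (37.6 - 20.5) = 436075.65 BTU/hr

436075.65 BTU/hr


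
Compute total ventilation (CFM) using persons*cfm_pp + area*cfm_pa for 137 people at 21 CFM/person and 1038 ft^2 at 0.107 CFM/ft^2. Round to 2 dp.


Total = 137*21 + 1038*0.107 = 2988.07 CFM

2988.07 CFM


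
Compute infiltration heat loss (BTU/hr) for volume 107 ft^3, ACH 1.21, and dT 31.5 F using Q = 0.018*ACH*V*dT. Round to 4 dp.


Q = 0.018 * 1.21 * 107 * 31.5 = 73.4095 BTU/hr

73.4095 BTU/hr


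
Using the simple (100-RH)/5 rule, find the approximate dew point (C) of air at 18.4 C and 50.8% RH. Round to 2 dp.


Td = 18.4 - (100-50.8)/5 = 8.56 C

8.56 C


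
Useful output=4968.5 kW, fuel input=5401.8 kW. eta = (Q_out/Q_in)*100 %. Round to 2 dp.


eta = (4968.5/5401.8)*100 = 91.98 %

91.98 %


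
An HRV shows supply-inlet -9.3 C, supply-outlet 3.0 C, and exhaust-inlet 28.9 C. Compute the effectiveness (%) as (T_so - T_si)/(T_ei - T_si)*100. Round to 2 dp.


eff = (3.0-(-9.3))/(28.9-(-9.3))*100 = 32.20 %

32.20 %


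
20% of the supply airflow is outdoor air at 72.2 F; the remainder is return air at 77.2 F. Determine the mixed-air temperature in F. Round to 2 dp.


T_mix = 0.2*72.2 + 0.8*77.2 = 76.20 F

76.20 F


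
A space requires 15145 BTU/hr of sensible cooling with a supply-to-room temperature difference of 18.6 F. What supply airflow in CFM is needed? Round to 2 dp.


CFM = 15145 / (1.08 * 18.6) = 753.93

753.93 CFM


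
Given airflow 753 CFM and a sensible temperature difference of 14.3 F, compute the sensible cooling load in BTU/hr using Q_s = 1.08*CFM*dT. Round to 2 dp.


Q = 1.08 * 753 * 14.3 = 11629.33 BTU/hr

11629.33 BTU/hr


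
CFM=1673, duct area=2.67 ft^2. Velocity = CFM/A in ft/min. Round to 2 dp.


V = 1673 / 2.67 = 626.59 ft/min

626.59 ft/min


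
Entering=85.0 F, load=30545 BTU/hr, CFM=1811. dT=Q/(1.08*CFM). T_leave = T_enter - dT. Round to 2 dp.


dT = 30545/(1.08*1811) = 15.6170
T_leave = 85.0 - 15.6170 = 69.38 F

69.38 F


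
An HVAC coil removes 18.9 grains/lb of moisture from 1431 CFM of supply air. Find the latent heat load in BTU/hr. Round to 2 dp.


Q = 0.68 * 1431 * 18.9 = 18391.21 BTU/hr

18391.21 BTU/hr


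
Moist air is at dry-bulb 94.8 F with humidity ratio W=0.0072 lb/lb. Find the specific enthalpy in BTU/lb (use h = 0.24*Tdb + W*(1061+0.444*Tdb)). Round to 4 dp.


h = 0.24*94.8 + 0.0072*(1061+0.444*94.8) = 30.6943 BTU/lb

30.6943 BTU/lb


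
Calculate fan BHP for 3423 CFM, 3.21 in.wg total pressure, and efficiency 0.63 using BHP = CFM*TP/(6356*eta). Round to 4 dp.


BHP = 3423 * 3.21 / (6356 * 0.63) = 2.7440 hp

2.7440 hp


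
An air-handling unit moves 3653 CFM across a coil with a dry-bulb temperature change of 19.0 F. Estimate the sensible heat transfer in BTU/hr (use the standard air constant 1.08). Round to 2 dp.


Q = 1.08 * 3653 * 19.0 = 74959.56 BTU/hr

74959.56 BTU/hr


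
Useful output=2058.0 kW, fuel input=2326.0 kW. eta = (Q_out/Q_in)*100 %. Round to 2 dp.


eta = (2058.0/2326.0)*100 = 88.48 %

88.48 %


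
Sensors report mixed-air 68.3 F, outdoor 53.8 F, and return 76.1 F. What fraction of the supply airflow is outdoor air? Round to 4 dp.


frac = (68.3 - 76.1) / (53.8 - 76.1) = 0.3498

0.3498


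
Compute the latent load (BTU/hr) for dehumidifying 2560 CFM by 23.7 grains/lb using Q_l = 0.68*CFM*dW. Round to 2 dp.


Q = 0.68 * 2560 * 23.7 = 41256.96 BTU/hr

41256.96 BTU/hr


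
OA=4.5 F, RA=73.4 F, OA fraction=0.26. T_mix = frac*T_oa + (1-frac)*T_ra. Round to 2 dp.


T_mix = 0.26*4.5 + 0.74*73.4 = 55.49 F

55.49 F


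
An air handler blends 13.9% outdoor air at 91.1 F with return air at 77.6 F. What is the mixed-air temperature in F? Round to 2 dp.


T_mix = 77.6 + (13.9/100)*(91.1-77.6) = 79.48 F

79.48 F


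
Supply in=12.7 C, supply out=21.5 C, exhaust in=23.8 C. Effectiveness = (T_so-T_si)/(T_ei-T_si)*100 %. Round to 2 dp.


eff = (21.5-12.7)/(23.8-12.7)*100 = 79.28 %

79.28 %


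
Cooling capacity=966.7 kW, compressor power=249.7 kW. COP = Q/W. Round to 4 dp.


COP = 966.7 / 249.7 = 3.8714

3.8714


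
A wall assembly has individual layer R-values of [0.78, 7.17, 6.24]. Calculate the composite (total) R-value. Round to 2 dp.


R_total = 0.78 + 7.17 + 6.24 = 14.19

14.19


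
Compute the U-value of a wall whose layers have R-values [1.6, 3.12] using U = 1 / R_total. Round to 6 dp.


R_total = 1.6 + 3.12 = 4.72
U = 1/4.72 = 0.211864

0.211864


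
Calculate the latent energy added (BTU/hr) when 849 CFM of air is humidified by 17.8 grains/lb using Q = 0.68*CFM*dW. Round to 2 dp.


Q = 0.68 * 849 * 17.8 = 10276.30 BTU/hr

10276.30 BTU/hr


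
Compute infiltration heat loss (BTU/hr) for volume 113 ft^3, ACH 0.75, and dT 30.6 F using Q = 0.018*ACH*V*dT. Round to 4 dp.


Q = 0.018 * 0.75 * 113 * 30.6 = 46.6803 BTU/hr

46.6803 BTU/hr


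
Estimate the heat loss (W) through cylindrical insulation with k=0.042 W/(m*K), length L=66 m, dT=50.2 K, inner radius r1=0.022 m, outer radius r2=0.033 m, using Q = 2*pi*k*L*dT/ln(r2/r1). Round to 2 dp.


Q = 2*pi*0.042*66*50.2/ln(0.033/0.022) = 2156.37 W

2156.37 W


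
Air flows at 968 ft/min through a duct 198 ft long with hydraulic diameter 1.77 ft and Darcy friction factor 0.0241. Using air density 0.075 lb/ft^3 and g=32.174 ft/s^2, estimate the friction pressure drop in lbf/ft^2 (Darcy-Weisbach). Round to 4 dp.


v_fps = 968/60 = 16.1333 ft/s
dp = 0.0241*(198/1.77)*0.075*16.1333^2/(2*32.174) = 0.8179 lbf/ft^2

0.8179 lbf/ft^2


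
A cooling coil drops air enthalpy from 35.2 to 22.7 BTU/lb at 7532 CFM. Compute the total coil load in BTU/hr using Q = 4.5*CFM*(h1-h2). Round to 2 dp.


Q = 4.5 * 7532 * (35.2 - 22.7) = 423675.00 BTU/hr

423675.00 BTU/hr


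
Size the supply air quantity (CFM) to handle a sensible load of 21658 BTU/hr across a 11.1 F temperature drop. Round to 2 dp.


CFM = 21658 / (1.08 * 11.1) = 1806.64

1806.64 CFM


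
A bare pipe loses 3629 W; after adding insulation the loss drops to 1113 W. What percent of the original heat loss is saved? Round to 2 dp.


Savings = ((3629-1113)/3629)*100 = 69.33 %

69.33 %


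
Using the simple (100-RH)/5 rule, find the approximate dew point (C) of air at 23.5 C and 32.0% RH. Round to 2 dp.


Td = 23.5 - (100-32.0)/5 = 9.90 C

9.90 C


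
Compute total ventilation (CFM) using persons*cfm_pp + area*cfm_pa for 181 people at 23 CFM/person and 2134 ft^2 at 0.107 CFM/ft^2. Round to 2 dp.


Total = 181*23 + 2134*0.107 = 4391.34 CFM

4391.34 CFM


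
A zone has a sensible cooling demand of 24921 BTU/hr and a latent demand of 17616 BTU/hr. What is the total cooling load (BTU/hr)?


Qt = 24921 + 17616 = 42537 BTU/hr

42537 BTU/hr


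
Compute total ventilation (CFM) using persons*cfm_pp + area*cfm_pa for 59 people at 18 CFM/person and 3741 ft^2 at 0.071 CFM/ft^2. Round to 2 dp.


Total = 59*18 + 3741*0.071 = 1327.61 CFM

1327.61 CFM


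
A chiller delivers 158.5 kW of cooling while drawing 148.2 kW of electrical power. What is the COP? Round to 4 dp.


COP = 158.5 / 148.2 = 1.0695

1.0695


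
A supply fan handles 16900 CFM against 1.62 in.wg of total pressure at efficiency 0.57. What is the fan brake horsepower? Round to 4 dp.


BHP = 16900 * 1.62 / (6356 * 0.57) = 7.5569 hp

7.5569 hp


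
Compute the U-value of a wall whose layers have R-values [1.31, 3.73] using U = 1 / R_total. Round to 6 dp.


R_total = 1.31 + 3.73 = 5.04
U = 1/5.04 = 0.198413

0.198413


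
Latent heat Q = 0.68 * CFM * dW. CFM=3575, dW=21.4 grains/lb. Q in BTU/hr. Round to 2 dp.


Q = 0.68 * 3575 * 21.4 = 52023.40 BTU/hr

52023.40 BTU/hr


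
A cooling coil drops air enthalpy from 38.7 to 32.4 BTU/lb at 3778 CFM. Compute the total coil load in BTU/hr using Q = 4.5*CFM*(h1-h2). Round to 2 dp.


Q = 4.5 * 3778 * (38.7 - 32.4) = 107106.30 BTU/hr

107106.30 BTU/hr


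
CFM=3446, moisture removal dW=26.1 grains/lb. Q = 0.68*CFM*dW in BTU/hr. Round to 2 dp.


Q = 0.68 * 3446 * 26.1 = 61159.61 BTU/hr

61159.61 BTU/hr


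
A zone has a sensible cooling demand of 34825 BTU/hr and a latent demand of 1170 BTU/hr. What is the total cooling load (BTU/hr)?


Qt = 34825 + 1170 = 35995 BTU/hr

35995 BTU/hr


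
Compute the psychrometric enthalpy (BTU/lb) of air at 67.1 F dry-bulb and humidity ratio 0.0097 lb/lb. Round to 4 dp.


h = 0.24*67.1 + 0.0097*(1061+0.444*67.1) = 26.6847 BTU/lb

26.6847 BTU/lb


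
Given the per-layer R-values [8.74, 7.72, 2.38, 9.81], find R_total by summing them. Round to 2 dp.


R_total = 8.74 + 7.72 + 2.38 + 9.81 = 28.65

28.65


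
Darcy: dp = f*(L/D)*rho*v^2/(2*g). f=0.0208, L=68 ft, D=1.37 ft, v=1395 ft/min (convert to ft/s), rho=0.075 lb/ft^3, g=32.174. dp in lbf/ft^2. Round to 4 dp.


v_fps = 1395/60 = 23.25 ft/s
dp = 0.0208*(68/1.37)*0.075*23.25^2/(2*32.174) = 0.6505 lbf/ft^2

0.6505 lbf/ft^2


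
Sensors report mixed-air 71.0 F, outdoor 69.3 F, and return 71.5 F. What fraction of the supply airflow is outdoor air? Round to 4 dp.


frac = (71.0 - 71.5) / (69.3 - 71.5) = 0.2273

0.2273


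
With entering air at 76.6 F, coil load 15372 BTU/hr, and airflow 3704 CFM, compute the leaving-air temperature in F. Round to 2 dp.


dT = 15372/(1.08*3704) = 3.8427
T_leave = 76.6 - 3.8427 = 72.76 F

72.76 F


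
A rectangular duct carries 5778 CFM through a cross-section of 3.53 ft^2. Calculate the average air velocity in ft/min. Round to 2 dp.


V = 5778 / 3.53 = 1636.83 ft/min

1636.83 ft/min


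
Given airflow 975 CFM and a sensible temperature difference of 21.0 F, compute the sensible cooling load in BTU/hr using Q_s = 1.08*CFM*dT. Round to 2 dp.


Q = 1.08 * 975 * 21.0 = 22113.00 BTU/hr

22113.00 BTU/hr


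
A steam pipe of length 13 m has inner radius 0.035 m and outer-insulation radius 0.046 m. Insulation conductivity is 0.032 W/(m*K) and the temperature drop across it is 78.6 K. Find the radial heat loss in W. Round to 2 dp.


Q = 2*pi*0.032*13*78.6/ln(0.046/0.035) = 751.74 W

751.74 W


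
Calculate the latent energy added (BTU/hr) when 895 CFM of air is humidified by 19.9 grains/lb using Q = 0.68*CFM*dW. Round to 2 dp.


Q = 0.68 * 895 * 19.9 = 12111.14 BTU/hr

12111.14 BTU/hr


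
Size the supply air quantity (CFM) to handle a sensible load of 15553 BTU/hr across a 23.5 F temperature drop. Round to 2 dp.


CFM = 15553 / (1.08 * 23.5) = 612.81

612.81 CFM
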